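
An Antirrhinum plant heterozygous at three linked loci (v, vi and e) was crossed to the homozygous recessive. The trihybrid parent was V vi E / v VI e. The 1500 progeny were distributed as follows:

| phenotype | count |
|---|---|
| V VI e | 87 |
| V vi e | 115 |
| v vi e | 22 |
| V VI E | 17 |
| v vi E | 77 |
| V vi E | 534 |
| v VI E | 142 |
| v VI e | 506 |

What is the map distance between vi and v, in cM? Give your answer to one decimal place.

13.5 cM

The two rarest classes, V VI E and v vi e, are the double crossovers. Comparing them with the parentals, only the vi allele has switched, so vi is the middle locus and the order is v – vi – e.
Crossovers in the v–vi interval produce the single-crossover classes v vi E and V VI e (77 + 87 = 164) plus the double crossovers (39).
RF(v–vi) = (164 + 39) / 1500 = 203/1500 = 0.1353 → 13.5 cM.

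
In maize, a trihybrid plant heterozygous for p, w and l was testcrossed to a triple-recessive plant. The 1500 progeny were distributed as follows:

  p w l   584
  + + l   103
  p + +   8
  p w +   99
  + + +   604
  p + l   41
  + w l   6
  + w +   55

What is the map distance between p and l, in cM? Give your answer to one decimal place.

14.4 cM

The two most frequent reciprocal classes, + + + and p w l, are the parental types, so the F1 was + + + / p w l.
The two rarest classes, p + + and + w l, are the double crossovers. Comparing them with the parentals, only the p allele has switched, so p is the middle locus and the order is w – p – l.
Crossovers in the p–l interval produce the single-crossover classes + + l and p w + (103 + 99 = 202) plus the double crossovers (14).
RF(p–l) = (202 + 14) / 1500 = 216/1500 = 0.1440 → 14.4 cM.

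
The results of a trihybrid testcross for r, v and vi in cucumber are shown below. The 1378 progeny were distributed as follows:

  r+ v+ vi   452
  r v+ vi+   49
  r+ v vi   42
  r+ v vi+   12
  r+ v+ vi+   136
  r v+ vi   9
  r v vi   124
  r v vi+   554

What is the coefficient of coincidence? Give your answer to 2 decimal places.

The two most frequent reciprocal classes, r v vi+ and r+ v+ vi, are the parental types, so the F1 was r v vi+ / r+ v+ vi.
The two rarest classes, r+ v vi+ and r v+ vi, are the double crossovers. Comparing them with the parentals, only the r allele has switched, so r is the middle locus and the order is vi – r – v.
vi–r: (260 + 21)/1378 = 0.2039; r–v: (91 + 21)/1378 = 0.0813.
Expected DCO frequency = 0.2039 × 0.0813 ≈ 0.01658; observed = 21/1378 ≈ 0.01524.
Coefficient of coincidence = 0.01524/0.01658 ≈ 0.92.

0.92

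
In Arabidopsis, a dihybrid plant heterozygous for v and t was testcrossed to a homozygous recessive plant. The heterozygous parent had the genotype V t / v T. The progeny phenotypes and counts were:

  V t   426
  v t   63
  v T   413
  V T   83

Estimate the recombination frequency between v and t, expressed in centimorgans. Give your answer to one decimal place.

The recombinant classes are V T and v t: 83 + 63 = 146.
Recombination frequency = 146/985 = 0.1482 ≈ 14.8%, i.e. 14.8 centimorgans.

14.8 centimorgans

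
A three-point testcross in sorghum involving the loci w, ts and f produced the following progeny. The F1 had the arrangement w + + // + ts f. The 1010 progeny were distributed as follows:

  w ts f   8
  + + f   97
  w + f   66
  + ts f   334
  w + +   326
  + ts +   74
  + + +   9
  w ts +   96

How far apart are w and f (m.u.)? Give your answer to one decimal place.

The two rarest classes, + + + and w ts f, are the double crossovers. Comparing them with the parentals, only the w allele has switched, so w is the middle locus and the order is f – w – ts.
Crossovers in the f–w interval produce the single-crossover classes w + f and + ts + (66 + 74 = 140) plus the double crossovers (17).
RF(f–w) = (140 + 17) / 1010 = 157/1010 = 0.1554 → 15.5 m.u.

15.5 m.u.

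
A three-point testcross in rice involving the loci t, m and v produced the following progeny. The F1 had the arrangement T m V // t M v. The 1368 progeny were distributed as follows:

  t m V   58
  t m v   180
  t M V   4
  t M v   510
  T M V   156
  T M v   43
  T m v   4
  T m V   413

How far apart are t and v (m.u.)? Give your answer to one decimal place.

The two rarest classes, T m v and t M V, are the double crossovers. Comparing them with the parentals, only the v allele has switched, so v is the middle locus and the order is t – v – m.
Crossovers in the t–v interval produce the single-crossover classes t m V and T M v (58 + 43 = 101) plus the double crossovers (8).
RF(t–v) = (101 + 8) / 1368 = 109/1368 = 0.0797 → 8.0 m.u.

8.0 m.u.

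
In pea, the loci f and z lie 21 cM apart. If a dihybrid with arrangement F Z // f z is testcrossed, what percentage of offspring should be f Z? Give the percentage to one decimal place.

A map distance of 21 cM corresponds to a recombination frequency of 0.210.
The F1 is F Z / f z, so f Z is a recombinant gamete class with expected frequency r/2 = 0.210/2 = 0.1050.
That is 0.1050 = 10.5% of the progeny.

10.5%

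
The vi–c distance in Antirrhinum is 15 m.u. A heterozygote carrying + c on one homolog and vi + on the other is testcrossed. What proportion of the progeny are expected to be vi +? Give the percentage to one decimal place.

42.5%

A map distance of 15 m.u. corresponds to a recombination frequency of 0.150.
The F1 is + c / vi +, so vi + is a parental gamete class with expected frequency (1 − r)/2 = 0.850/2 = 0.4250.
That is 0.4250 = 42.5% of the progeny.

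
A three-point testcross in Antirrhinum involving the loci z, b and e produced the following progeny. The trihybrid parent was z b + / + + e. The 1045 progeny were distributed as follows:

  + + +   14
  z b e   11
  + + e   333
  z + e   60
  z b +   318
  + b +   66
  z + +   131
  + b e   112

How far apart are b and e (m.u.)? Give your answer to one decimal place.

25.6 m.u.

The two rarest classes, z b e and + + +, are the double crossovers. Comparing them with the parentals, only the e allele has switched, so e is the middle locus and the order is b – e – z.
Crossovers in the b–e interval produce the single-crossover classes z + + and + b e (131 + 112 = 243) plus the double crossovers (25).
RF(b–e) = (243 + 25) / 1045 = 268/1045 = 0.2565 → 25.6 m.u.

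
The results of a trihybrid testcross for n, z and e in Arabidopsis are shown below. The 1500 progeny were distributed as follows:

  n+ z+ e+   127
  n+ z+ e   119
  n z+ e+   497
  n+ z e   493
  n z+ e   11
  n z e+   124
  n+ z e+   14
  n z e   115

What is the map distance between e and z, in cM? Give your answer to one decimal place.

The two most frequent reciprocal classes, n+ z e and n z+ e+, are the parental types, so the F1 was n+ z e / n z+ e+.
The two rarest classes, n+ z e+ and n z+ e, are the double crossovers. Comparing them with the parentals, only the e allele has switched, so e is the middle locus and the order is z – e – n.
Crossovers in the z–e interval produce the single-crossover classes n+ z+ e and n z e+ (119 + 124 = 243) plus the double crossovers (25).
RF(z–e) = (243 + 25) / 1500 = 268/1500 = 0.1787 → 17.9 cM.

17.9 cM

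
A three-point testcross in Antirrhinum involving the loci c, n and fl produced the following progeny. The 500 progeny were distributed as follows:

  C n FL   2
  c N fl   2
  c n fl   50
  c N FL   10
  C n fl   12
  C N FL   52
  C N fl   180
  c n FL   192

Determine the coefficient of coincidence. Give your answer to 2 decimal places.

0.73

The two most frequent reciprocal classes, C N fl and c n FL, are the parental types, so the F1 was C N fl / c n FL.
The two rarest classes, c N fl and C n FL, are the double crossovers. Comparing them with the parentals, only the c allele has switched, so c is the middle locus and the order is fl – c – n.
fl–c: (102 + 4)/500 = 0.2120; c–n: (22 + 4)/500 = 0.0520.
Expected DCO frequency = 0.2120 × 0.0520 ≈ 0.01102; observed = 4/500 ≈ 0.00800.
Coefficient of coincidence = 0.00800/0.01102 ≈ 0.73.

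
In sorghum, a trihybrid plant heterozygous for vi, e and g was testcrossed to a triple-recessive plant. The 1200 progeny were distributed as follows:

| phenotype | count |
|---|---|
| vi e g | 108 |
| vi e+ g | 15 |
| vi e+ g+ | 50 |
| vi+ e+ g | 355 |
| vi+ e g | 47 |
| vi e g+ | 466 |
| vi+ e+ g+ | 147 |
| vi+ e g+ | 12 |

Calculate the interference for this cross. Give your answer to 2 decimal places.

The two most frequent reciprocal classes, vi e g+ and vi+ e+ g, are the parental types, so the F1 was vi e g+ / vi+ e+ g.
The two rarest classes, vi+ e g+ and vi e+ g, are the double crossovers. Comparing them with the parentals, only the vi allele has switched, so vi is the middle locus and the order is g – vi – e.
g–vi: (255 + 27)/1200 = 0.2350; vi–e: (97 + 27)/1200 = 0.1033.
Expected DCO frequency = 0.2350 × 0.1033 ≈ 0.02428; observed = 27/1200 ≈ 0.02250.
Coefficient of coincidence = 0.02250/0.02428 ≈ 0.93; interference = 1 − 0.93 = 0.07.

0.07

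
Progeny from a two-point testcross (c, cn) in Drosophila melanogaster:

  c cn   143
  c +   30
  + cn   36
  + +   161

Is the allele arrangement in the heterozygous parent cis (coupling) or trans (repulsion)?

The two most frequent classes are + + (161) and c cn (143); these are the parental (non-recombinant) types.
So the F1 carried + + on one chromosome and c cn on the other — the recessive alleles are on the same chromosome (cis / coupling).

cis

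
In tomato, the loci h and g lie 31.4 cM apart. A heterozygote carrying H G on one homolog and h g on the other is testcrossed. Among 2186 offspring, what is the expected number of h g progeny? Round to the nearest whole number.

A map distance of 31.4 cM corresponds to a recombination frequency of 0.314.
The F1 is H G / h g, so h g is a parental gamete class with expected frequency (1 − r)/2 = 0.686/2 = 0.3430.
Expected number = 0.3430 × 2186 = 749.80 ≈ 750.

750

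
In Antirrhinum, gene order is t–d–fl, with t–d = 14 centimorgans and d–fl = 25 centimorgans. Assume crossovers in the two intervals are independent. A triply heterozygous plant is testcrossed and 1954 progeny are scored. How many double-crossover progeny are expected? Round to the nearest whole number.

68

Map distances give recombination frequencies of 0.140 and 0.250 for the two intervals.
With no interference, expected double-crossover frequency = 0.140 × 0.250 = 0.03500.
Expected number = 0.03500 × 1954 = 68.39 ≈ 68.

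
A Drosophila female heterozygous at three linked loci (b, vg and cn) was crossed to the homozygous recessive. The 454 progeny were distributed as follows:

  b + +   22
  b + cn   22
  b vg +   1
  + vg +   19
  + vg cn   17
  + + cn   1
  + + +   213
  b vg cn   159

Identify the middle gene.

cn

The two most frequent reciprocal classes, b vg cn and + + +, are the parental types, so the F1 was b vg cn / + + +.
The two rarest classes, b vg + and + + cn, are the double crossovers. Comparing them with the parentals, only the cn allele has switched, so cn is the middle locus and the order is vg – cn – b.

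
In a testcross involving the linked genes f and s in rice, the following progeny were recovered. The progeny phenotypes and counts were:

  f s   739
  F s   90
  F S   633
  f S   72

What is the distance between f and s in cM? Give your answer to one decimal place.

The two most frequent classes, F S (633) and f s (739), are the parental types, so the F1 was F S / f s.
The recombinant classes are F s and f S: 90 + 72 = 162.
Recombination frequency = 162/1534 = 0.1056 ≈ 10.6%, i.e. 10.6 cM.

10.6 cM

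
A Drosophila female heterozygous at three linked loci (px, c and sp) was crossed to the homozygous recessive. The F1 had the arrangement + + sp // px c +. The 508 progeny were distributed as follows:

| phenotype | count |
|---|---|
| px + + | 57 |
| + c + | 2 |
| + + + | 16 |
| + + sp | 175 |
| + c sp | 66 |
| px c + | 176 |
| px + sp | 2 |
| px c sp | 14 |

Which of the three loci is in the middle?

The two rarest classes, px + sp and + c +, are the double crossovers. Comparing them with the parentals, only the px allele has switched, so px is the middle locus and the order is c – px – sp.

px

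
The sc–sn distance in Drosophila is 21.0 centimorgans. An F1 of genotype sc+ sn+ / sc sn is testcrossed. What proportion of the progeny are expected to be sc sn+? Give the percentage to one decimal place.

A map distance of 21.0 centimorgans corresponds to a recombination frequency of 0.210.
The F1 is sc+ sn+ / sc sn, so sc sn+ is a recombinant gamete class with expected frequency r/2 = 0.210/2 = 0.1050.
That is 0.1050 = 10.5% of the progeny.

10.5%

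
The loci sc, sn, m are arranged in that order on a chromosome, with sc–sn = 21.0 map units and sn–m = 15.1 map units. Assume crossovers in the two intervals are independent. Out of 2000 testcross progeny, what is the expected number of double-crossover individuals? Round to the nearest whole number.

63

Map distances give recombination frequencies of 0.210 and 0.151 for the two intervals.
With no interference, expected double-crossover frequency = 0.210 × 0.151 = 0.03171.
Expected number = 0.03171 × 2000 = 63.42 ≈ 63.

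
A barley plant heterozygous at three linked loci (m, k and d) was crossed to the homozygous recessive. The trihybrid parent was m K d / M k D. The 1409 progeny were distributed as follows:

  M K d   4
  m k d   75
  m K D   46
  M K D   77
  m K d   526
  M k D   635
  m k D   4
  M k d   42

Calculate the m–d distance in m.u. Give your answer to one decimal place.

The two rarest classes, M K d and m k D, are the double crossovers. Comparing them with the parentals, only the m allele has switched, so m is the middle locus and the order is k – m – d.
Crossovers in the m–d interval produce the single-crossover classes m K D and M k d (46 + 42 = 88) plus the double crossovers (8).
RF(m–d) = (88 + 8) / 1409 = 96/1409 = 0.0681 → 6.8 m.u.

6.8 m.u.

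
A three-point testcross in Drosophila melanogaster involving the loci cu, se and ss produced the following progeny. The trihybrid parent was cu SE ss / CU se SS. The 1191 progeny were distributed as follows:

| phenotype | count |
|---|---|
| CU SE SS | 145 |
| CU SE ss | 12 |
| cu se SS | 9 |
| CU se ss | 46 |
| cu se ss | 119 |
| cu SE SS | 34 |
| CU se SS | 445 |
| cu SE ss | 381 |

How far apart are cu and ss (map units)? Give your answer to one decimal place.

The two rarest classes, CU SE ss and cu se SS, are the double crossovers. Comparing them with the parentals, only the cu allele has switched, so cu is the middle locus and the order is se – cu – ss.
Crossovers in the cu–ss interval produce the single-crossover classes cu SE SS and CU se ss (34 + 46 = 80) plus the double crossovers (21).
RF(cu–ss) = (80 + 21) / 1191 = 101/1191 = 0.0848 → 8.5 map units.

8.5 map units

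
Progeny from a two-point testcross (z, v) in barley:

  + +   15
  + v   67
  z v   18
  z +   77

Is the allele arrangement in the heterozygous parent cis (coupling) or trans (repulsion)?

The two most frequent classes are + v (67) and z + (77); these are the parental (non-recombinant) types.
So the F1 carried + v on one chromosome and z + on the other — the recessive alleles are on opposite chromosomes (trans / repulsion).

trans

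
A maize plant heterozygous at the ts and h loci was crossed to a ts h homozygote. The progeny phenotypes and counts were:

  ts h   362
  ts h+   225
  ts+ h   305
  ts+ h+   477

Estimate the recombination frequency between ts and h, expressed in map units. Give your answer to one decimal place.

38.7 map units

The two most frequent classes, ts+ h+ (477) and ts h (362), are the parental types, so the F1 was ts+ h+ / ts h.
The recombinant classes are ts+ h and ts h+: 305 + 225 = 530.
Recombination frequency = 530/1369 = 0.3871 ≈ 38.7%, i.e. 38.7 map units.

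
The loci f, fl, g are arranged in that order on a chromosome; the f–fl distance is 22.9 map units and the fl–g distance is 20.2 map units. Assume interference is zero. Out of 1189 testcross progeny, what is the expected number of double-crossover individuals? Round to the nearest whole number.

55

Map distances give recombination frequencies of 0.229 and 0.202 for the two intervals.
With no interference, expected double-crossover frequency = 0.229 × 0.202 = 0.04626.
Expected number = 0.04626 × 1189 = 55.00 ≈ 55.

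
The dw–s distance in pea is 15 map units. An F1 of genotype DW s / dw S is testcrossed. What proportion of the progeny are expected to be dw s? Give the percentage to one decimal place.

A map distance of 15 map units corresponds to a recombination frequency of 0.150.
The F1 is DW s / dw S, so dw s is a recombinant gamete class with expected frequency r/2 = 0.150/2 = 0.0750.
That is 0.0750 = 7.5% of the progeny.

7.5%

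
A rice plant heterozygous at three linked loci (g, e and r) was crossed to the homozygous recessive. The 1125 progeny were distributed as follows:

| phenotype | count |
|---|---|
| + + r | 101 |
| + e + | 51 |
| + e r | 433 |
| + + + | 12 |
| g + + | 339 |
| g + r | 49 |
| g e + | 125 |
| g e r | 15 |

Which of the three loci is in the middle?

The two most frequent reciprocal classes, g + + and + e r, are the parental types, so the F1 was g + + / + e r.
The two rarest classes, + + + and g e r, are the double crossovers. Comparing them with the parentals, only the g allele has switched, so g is the middle locus and the order is e – g – r.

g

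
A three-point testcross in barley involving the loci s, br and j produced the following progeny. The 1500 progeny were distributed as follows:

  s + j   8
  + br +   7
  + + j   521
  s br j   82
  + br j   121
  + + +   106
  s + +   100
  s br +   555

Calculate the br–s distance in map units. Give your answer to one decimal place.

The two most frequent reciprocal classes, s br + and + + j, are the parental types, so the F1 was s br + / + + j.
The two rarest classes, + br + and s + j, are the double crossovers. Comparing them with the parentals, only the s allele has switched, so s is the middle locus and the order is br – s – j.
Crossovers in the br–s interval produce the single-crossover classes s + + and + br j (100 + 121 = 221) plus the double crossovers (15).
RF(br–s) = (221 + 15) / 1500 = 236/1500 = 0.1573 → 15.7 map units.

15.7 map units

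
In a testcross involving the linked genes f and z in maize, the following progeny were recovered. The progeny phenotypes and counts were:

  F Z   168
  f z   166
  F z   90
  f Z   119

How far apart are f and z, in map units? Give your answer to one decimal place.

The two most frequent classes, F Z (168) and f z (166), are the parental types, so the F1 was F Z / f z.
The recombinant classes are F z and f Z: 90 + 119 = 209.
Recombination frequency = 209/543 = 0.3849 ≈ 38.5%, i.e. 38.5 map units.

38.5 map units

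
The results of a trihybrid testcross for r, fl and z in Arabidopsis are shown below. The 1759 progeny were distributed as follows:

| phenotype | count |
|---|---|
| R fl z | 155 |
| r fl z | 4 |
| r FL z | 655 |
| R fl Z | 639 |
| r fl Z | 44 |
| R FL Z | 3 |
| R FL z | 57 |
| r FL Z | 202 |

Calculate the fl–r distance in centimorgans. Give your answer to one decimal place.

6.1 centimorgans

The two most frequent reciprocal classes, R fl Z and r FL z, are the parental types, so the F1 was R fl Z / r FL z.
The two rarest classes, R FL Z and r fl z, are the double crossovers. Comparing them with the parentals, only the fl allele has switched, so fl is the middle locus and the order is z – fl – r.
Crossovers in the fl–r interval produce the single-crossover classes r fl Z and R FL z (44 + 57 = 101) plus the double crossovers (7).
RF(fl–r) = (101 + 7) / 1759 = 108/1759 = 0.0614 → 6.1 centimorgans.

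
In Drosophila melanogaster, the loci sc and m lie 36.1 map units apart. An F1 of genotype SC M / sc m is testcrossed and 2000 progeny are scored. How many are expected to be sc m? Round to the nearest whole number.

A map distance of 36.1 map units corresponds to a recombination frequency of 0.361.
The F1 is SC M / sc m, so sc m is a parental gamete class with expected frequency (1 − r)/2 = 0.639/2 = 0.3195.
Expected number = 0.3195 × 2000 = 639.00 ≈ 639.

639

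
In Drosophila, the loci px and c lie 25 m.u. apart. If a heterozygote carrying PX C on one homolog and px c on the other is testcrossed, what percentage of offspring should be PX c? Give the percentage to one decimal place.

A map distance of 25 m.u. corresponds to a recombination frequency of 0.250.
The F1 is PX C / px c, so PX c is a recombinant gamete class with expected frequency r/2 = 0.250/2 = 0.1250.
That is 0.1250 = 12.5% of the progeny.

12.5%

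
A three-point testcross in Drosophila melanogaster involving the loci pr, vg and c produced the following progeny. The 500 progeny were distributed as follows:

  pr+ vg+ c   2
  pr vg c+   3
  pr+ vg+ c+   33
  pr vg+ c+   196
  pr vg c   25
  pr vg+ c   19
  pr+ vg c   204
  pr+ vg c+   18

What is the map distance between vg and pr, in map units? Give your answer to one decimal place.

12.6 map units

The two most frequent reciprocal classes, pr+ vg c and pr vg+ c+, are the parental types, so the F1 was pr+ vg c / pr vg+ c+.
The two rarest classes, pr+ vg+ c and pr vg c+, are the double crossovers. Comparing them with the parentals, only the vg allele has switched, so vg is the middle locus and the order is pr – vg – c.
Crossovers in the pr–vg interval produce the single-crossover classes pr vg c and pr+ vg+ c+ (25 + 33 = 58) plus the double crossovers (5).
RF(pr–vg) = (58 + 5) / 500 = 63/500 = 0.1260 → 12.6 map units.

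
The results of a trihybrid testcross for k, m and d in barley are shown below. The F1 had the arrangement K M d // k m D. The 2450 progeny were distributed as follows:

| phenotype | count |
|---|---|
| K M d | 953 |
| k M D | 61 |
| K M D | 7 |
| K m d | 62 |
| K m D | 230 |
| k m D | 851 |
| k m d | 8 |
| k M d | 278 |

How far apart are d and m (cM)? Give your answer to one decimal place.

The two rarest classes, K M D and k m d, are the double crossovers. Comparing them with the parentals, only the d allele has switched, so d is the middle locus and the order is k – d – m.
Crossovers in the d–m interval produce the single-crossover classes K m d and k M D (62 + 61 = 123) plus the double crossovers (15).
RF(d–m) = (123 + 15) / 2450 = 138/2450 = 0.0563 → 5.6 cM.

5.6 cM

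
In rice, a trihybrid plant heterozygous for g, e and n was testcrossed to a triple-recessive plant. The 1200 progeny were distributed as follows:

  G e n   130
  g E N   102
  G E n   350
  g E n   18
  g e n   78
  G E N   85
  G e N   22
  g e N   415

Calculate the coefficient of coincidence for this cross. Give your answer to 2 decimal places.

The two most frequent reciprocal classes, G E n and g e N, are the parental types, so the F1 was G E n / g e N.
The two rarest classes, g E n and G e N, are the double crossovers. Comparing them with the parentals, only the g allele has switched, so g is the middle locus and the order is e – g – n.
e–g: (232 + 40)/1200 = 0.2267; g–n: (163 + 40)/1200 = 0.1692.
Expected DCO frequency = 0.2267 × 0.1692 ≈ 0.03836; observed = 40/1200 ≈ 0.03333.
Coefficient of coincidence = 0.03333/0.03836 ≈ 0.87.

0.87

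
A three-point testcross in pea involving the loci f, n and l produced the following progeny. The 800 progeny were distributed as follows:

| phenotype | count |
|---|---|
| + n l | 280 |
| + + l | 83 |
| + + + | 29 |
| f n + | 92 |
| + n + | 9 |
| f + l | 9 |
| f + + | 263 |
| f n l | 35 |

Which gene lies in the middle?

l

The two most frequent reciprocal classes, f + + and + n l, are the parental types, so the F1 was f + + / + n l.
The two rarest classes, f + l and + n +, are the double crossovers. Comparing them with the parentals, only the l allele has switched, so l is the middle locus and the order is n – l – f.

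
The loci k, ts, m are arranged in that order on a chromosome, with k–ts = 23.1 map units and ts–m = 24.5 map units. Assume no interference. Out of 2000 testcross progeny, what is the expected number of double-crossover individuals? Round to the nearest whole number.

Map distances give recombination frequencies of 0.231 and 0.245 for the two intervals.
With no interference, expected double-crossover frequency = 0.231 × 0.245 = 0.05659.
Expected number = 0.05659 × 2000 = 113.19 ≈ 113.

113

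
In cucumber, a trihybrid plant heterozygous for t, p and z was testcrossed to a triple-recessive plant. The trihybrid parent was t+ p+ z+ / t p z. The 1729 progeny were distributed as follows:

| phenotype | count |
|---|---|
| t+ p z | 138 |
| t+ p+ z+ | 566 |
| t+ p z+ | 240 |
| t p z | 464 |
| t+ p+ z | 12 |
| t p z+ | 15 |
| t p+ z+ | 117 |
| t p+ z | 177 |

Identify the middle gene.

The two rarest classes, t+ p+ z and t p z+, are the double crossovers. Comparing them with the parentals, only the z allele has switched, so z is the middle locus and the order is p – z – t.

z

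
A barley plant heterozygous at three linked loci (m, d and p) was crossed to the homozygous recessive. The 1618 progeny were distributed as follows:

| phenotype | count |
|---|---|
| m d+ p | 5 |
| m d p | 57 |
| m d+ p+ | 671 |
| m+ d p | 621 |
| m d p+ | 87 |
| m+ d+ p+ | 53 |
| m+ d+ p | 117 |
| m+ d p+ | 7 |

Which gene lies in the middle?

The two most frequent reciprocal classes, m+ d p and m d+ p+, are the parental types, so the F1 was m+ d p / m d+ p+.
The two rarest classes, m+ d p+ and m d+ p, are the double crossovers. Comparing them with the parentals, only the p allele has switched, so p is the middle locus and the order is m – p – d.

p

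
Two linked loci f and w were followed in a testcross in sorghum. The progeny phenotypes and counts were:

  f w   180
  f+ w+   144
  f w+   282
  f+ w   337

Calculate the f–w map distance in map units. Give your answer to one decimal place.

34.4 map units

The two most frequent classes, f+ w (337) and f w+ (282), are the parental types, so the F1 was f+ w / f w+.
The recombinant classes are f+ w+ and f w: 144 + 180 = 324.
Recombination frequency = 324/943 = 0.3436 ≈ 34.4%, i.e. 34.4 map units.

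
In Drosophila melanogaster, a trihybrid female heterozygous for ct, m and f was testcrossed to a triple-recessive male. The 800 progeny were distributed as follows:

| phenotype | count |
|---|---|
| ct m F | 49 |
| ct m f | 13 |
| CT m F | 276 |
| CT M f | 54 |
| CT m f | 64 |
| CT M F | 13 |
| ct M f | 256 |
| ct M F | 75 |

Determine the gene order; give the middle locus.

m

The two most frequent reciprocal classes, CT m F and ct M f, are the parental types, so the F1 was CT m F / ct M f.
The two rarest classes, CT M F and ct m f, are the double crossovers. Comparing them with the parentals, only the m allele has switched, so m is the middle locus and the order is f – m – ct.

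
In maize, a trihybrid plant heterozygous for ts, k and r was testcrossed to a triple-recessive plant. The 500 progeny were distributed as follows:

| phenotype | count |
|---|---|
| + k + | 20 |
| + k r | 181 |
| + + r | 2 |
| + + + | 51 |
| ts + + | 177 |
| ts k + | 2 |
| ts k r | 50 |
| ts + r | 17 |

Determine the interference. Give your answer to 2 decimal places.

0.54

The two most frequent reciprocal classes, ts + + and + k r, are the parental types, so the F1 was ts + + / + k r.
The two rarest classes, ts k + and + + r, are the double crossovers. Comparing them with the parentals, only the k allele has switched, so k is the middle locus and the order is r – k – ts.
r–k: (37 + 4)/500 = 0.0820; k–ts: (101 + 4)/500 = 0.2100.
Expected DCO frequency = 0.0820 × 0.2100 ≈ 0.01722; observed = 4/500 ≈ 0.00800.
Coefficient of coincidence = 0.00800/0.01722 ≈ 0.46; interference = 1 − 0.46 = 0.54.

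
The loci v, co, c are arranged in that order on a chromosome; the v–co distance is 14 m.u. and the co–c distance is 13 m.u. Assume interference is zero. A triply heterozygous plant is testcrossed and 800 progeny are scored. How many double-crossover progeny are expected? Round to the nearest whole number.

Map distances give recombination frequencies of 0.140 and 0.130 for the two intervals.
With no interference, expected double-crossover frequency = 0.140 × 0.130 = 0.01820.
Expected number = 0.01820 × 800 = 14.56 ≈ 15.

15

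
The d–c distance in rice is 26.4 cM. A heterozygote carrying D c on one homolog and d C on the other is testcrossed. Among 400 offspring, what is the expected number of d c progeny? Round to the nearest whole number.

A map distance of 26.4 cM corresponds to a recombination frequency of 0.264.
The F1 is D c / d C, so d c is a recombinant gamete class with expected frequency r/2 = 0.264/2 = 0.1320.
Expected number = 0.1320 × 400 = 52.80 ≈ 53.

53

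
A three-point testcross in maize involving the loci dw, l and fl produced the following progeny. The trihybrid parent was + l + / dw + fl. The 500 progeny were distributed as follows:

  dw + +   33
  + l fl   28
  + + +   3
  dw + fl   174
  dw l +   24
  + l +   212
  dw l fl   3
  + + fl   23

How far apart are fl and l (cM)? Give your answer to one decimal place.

13.4 cM

The two rarest classes, + + + and dw l fl, are the double crossovers. Comparing them with the parentals, only the l allele has switched, so l is the middle locus and the order is dw – l – fl.
Crossovers in the l–fl interval produce the single-crossover classes + l fl and dw + + (28 + 33 = 61) plus the double crossovers (6).
RF(l–fl) = (61 + 6) / 500 = 67/500 = 0.1340 → 13.4 cM.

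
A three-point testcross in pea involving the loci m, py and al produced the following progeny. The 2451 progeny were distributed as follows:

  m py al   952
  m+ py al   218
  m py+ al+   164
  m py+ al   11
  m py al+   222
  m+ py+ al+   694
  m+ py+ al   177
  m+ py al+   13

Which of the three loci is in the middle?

The two most frequent reciprocal classes, m py al and m+ py+ al+, are the parental types, so the F1 was m py al / m+ py+ al+.
The two rarest classes, m py+ al and m+ py al+, are the double crossovers. Comparing them with the parentals, only the py allele has switched, so py is the middle locus and the order is al – py – m.

py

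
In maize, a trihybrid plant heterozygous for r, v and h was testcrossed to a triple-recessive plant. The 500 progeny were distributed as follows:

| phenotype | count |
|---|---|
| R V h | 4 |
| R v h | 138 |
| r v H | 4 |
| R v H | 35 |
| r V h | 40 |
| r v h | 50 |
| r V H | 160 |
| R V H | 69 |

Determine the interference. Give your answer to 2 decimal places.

The two most frequent reciprocal classes, R v h and r V H, are the parental types, so the F1 was R v h / r V H.
The two rarest classes, R V h and r v H, are the double crossovers. Comparing them with the parentals, only the v allele has switched, so v is the middle locus and the order is r – v – h.
r–v: (119 + 8)/500 = 0.2540; v–h: (75 + 8)/500 = 0.1660.
Expected DCO frequency = 0.2540 × 0.1660 ≈ 0.04216; observed = 8/500 ≈ 0.01600.
Coefficient of coincidence = 0.01600/0.04216 ≈ 0.38; interference = 1 − 0.38 = 0.62.

0.62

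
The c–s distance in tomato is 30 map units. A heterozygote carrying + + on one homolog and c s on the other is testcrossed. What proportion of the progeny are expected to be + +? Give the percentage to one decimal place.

35.0%

A map distance of 30 map units corresponds to a recombination frequency of 0.300.
The F1 is + + / c s, so + + is a parental gamete class with expected frequency (1 − r)/2 = 0.700/2 = 0.3500.
That is 0.3500 = 35.0% of the progeny.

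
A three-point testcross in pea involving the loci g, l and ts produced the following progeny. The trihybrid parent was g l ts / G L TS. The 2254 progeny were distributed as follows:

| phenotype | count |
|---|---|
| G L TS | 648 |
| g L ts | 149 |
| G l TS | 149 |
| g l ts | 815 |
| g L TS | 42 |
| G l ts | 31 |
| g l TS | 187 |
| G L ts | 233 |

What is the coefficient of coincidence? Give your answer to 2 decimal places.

0.90

The two rarest classes, G l ts and g L TS, are the double crossovers. Comparing them with the parentals, only the g allele has switched, so g is the middle locus and the order is ts – g – l.
ts–g: (420 + 73)/2254 = 0.2187; g–l: (298 + 73)/2254 = 0.1646.
Expected DCO frequency = 0.2187 × 0.1646 ≈ 0.03600; observed = 73/2254 ≈ 0.03239.
Coefficient of coincidence = 0.03239/0.03600 ≈ 0.90.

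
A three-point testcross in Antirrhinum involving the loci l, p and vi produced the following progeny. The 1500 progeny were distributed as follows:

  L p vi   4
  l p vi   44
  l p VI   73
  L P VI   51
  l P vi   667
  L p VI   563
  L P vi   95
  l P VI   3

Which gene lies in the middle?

The two most frequent reciprocal classes, L p VI and l P vi, are the parental types, so the F1 was L p VI / l P vi.
The two rarest classes, L p vi and l P VI, are the double crossovers. Comparing them with the parentals, only the vi allele has switched, so vi is the middle locus and the order is l – vi – p.

vi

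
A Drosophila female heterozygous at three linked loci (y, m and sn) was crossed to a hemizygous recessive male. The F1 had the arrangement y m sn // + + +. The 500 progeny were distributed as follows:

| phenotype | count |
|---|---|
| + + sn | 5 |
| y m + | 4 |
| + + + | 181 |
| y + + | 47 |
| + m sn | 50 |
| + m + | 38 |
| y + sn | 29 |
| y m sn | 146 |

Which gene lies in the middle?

sn

The two rarest classes, y m + and + + sn, are the double crossovers. Comparing them with the parentals, only the sn allele has switched, so sn is the middle locus and the order is m – sn – y.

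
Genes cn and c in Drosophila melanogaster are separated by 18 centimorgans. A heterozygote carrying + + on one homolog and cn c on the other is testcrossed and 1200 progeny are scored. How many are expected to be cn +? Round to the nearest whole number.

108

A map distance of 18 centimorgans corresponds to a recombination frequency of 0.180.
The F1 is + + / cn c, so cn + is a recombinant gamete class with expected frequency r/2 = 0.180/2 = 0.0900.
Expected number = 0.0900 × 1200 = 108.00 ≈ 108.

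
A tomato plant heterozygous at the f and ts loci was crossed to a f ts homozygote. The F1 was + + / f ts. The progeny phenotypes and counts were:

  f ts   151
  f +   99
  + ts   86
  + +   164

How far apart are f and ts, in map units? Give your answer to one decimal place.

37.0 map units

The recombinant classes are + ts and f +: 86 + 99 = 185.
Recombination frequency = 185/500 = 0.3700 ≈ 37.0%, i.e. 37.0 map units.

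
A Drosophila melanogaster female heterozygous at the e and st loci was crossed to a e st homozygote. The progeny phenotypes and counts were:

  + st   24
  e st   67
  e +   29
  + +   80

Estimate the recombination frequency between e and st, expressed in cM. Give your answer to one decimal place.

The two most frequent classes, + + (80) and e st (67), are the parental types, so the F1 was + + / e st.
The recombinant classes are + st and e +: 24 + 29 = 53.
Recombination frequency = 53/200 = 0.2650 ≈ 26.5%, i.e. 26.5 cM.

26.5 cM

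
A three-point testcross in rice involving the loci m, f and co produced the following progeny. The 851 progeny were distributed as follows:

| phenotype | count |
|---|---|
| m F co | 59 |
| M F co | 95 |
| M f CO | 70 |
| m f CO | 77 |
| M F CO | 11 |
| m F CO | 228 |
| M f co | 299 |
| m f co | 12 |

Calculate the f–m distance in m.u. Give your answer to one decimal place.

22.9 m.u.

The two most frequent reciprocal classes, M f co and m F CO, are the parental types, so the F1 was M f co / m F CO.
The two rarest classes, m f co and M F CO, are the double crossovers. Comparing them with the parentals, only the m allele has switched, so m is the middle locus and the order is co – m – f.
Crossovers in the m–f interval produce the single-crossover classes M F co and m f CO (95 + 77 = 172) plus the double crossovers (23).
RF(m–f) = (172 + 23) / 851 = 195/851 = 0.2291 → 22.9 m.u.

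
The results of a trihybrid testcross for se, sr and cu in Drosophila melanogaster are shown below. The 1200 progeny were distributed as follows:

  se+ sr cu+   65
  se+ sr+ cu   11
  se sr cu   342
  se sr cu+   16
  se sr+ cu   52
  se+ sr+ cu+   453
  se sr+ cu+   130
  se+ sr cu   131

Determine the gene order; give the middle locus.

The two most frequent reciprocal classes, se sr cu and se+ sr+ cu+, are the parental types, so the F1 was se sr cu / se+ sr+ cu+.
The two rarest classes, se sr cu+ and se+ sr+ cu, are the double crossovers. Comparing them with the parentals, only the cu allele has switched, so cu is the middle locus and the order is sr – cu – se.

cu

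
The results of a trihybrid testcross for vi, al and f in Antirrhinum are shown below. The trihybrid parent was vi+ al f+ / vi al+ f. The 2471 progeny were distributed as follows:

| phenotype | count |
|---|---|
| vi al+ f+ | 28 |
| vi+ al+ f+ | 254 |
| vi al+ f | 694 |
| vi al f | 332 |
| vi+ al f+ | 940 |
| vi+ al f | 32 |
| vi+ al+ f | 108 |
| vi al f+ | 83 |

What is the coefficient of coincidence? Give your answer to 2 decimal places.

0.91

The two rarest classes, vi+ al f and vi al+ f+, are the double crossovers. Comparing them with the parentals, only the f allele has switched, so f is the middle locus and the order is al – f – vi.
al–f: (586 + 60)/2471 = 0.2614; f–vi: (191 + 60)/2471 = 0.1016.
Expected DCO frequency = 0.2614 × 0.1016 ≈ 0.02656; observed = 60/2471 ≈ 0.02428.
Coefficient of coincidence = 0.02428/0.02656 ≈ 0.91.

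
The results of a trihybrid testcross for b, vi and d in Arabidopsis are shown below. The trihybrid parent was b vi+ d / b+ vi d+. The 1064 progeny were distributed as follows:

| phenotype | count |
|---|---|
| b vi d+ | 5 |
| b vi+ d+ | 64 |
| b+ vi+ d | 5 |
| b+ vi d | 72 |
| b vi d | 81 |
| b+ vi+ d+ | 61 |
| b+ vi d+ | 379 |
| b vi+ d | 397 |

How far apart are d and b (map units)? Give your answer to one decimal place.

13.7 map units

The two rarest classes, b+ vi+ d and b vi d+, are the double crossovers. Comparing them with the parentals, only the b allele has switched, so b is the middle locus and the order is vi – b – d.
Crossovers in the b–d interval produce the single-crossover classes b vi+ d+ and b+ vi d (64 + 72 = 136) plus the double crossovers (10).
RF(b–d) = (136 + 10) / 1064 = 146/1064 = 0.1372 → 13.7 map units.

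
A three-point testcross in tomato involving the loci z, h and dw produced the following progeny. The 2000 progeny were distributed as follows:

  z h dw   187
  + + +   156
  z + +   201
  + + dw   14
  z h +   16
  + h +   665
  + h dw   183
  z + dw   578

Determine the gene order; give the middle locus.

The two most frequent reciprocal classes, + h + and z + dw, are the parental types, so the F1 was + h + / z + dw.
The two rarest classes, z h + and + + dw, are the double crossovers. Comparing them with the parentals, only the z allele has switched, so z is the middle locus and the order is h – z – dw.

z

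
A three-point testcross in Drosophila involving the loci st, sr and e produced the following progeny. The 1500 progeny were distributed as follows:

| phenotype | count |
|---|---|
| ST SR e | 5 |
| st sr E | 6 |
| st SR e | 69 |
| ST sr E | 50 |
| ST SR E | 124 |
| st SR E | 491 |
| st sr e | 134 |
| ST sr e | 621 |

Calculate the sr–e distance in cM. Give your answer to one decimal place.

The two most frequent reciprocal classes, ST sr e and st SR E, are the parental types, so the F1 was ST sr e / st SR E.
The two rarest classes, ST SR e and st sr E, are the double crossovers. Comparing them with the parentals, only the sr allele has switched, so sr is the middle locus and the order is e – sr – st.
Crossovers in the e–sr interval produce the single-crossover classes ST sr E and st SR e (50 + 69 = 119) plus the double crossovers (11).
RF(e–sr) = (119 + 11) / 1500 = 130/1500 = 0.0867 → 8.7 cM.

8.7 cM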